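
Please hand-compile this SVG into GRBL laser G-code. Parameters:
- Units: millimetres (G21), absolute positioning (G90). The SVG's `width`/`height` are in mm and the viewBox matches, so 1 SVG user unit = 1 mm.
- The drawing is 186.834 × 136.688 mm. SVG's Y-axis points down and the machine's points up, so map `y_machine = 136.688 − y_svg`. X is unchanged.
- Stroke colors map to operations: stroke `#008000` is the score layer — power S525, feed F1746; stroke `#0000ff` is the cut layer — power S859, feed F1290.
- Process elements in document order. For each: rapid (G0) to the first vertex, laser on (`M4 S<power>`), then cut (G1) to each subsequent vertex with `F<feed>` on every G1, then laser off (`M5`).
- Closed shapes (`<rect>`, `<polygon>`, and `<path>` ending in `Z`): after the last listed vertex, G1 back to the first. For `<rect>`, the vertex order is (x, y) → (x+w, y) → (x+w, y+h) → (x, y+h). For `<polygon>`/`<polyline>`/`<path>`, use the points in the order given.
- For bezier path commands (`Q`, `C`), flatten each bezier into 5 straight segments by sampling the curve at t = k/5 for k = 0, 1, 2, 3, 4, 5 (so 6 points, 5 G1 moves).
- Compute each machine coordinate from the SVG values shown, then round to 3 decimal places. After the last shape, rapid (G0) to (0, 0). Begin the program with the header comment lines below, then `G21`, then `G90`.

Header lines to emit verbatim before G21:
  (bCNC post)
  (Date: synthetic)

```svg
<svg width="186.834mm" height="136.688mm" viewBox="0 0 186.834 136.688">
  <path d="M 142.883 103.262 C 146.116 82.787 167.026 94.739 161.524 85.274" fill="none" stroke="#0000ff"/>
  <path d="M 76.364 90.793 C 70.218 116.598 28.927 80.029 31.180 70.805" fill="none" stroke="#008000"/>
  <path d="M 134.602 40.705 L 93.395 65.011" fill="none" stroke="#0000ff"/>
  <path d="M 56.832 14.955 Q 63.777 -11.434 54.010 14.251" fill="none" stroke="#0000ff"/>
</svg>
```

1 u = 1 mm; y_m = 136.688 − y.

[1] `<path>` cubic bezier, #0000ff→cut S859 F1290: (142.883,33.426) → (146.591,42.251) → (152.426,45.877) → (158.270,46.890) → (162.008,47.874) → (161.524,51.414)

[2] `<path>` cubic bezier, #008000→score S525 F1746: (76.364,45.895) → (69.089,37.179) → (57.155,39.127) → (44.341,47.431) → (34.424,57.785) → (31.180,65.883)

[3] `<path>` line segment, #0000ff→cut S859 F1290: (134.602,95.983) → (93.395,71.677)

[4] `<path>` quadratic bezier, #0000ff→cut S859 F1290: (56.832,121.733) → (58.942,130.206) → (59.714,134.512) → (59.150,134.653) → (57.248,130.628) → (54.010,122.437)

(bCNC post)
(Date: synthetic)
G21
G90
G0 X142.883 Y33.426
M4 S859
G1 X146.591 Y42.251 F1290
G1 X152.426 Y45.877 F1290
G1 X158.270 Y46.890 F1290
G1 X162.008 Y47.874 F1290
G1 X161.524 Y51.414 F1290
M5
G0 X76.364 Y45.895
M4 S525
G1 X69.089 Y37.179 F1746
G1 X57.155 Y39.127 F1746
G1 X44.341 Y47.431 F1746
G1 X34.424 Y57.785 F1746
G1 X31.180 Y65.883 F1746
M5
G0 X134.602 Y95.983
M4 S859
G1 X93.395 Y71.677 F1290
M5
G0 X56.832 Y121.733
M4 S859
G1 X58.942 Y130.206 F1290
G1 X59.714 Y134.512 F1290
G1 X59.150 Y134.653 F1290
G1 X57.248 Y130.628 F1290
G1 X54.010 Y122.437 F1290
M5
G0 X0.000 Y0.000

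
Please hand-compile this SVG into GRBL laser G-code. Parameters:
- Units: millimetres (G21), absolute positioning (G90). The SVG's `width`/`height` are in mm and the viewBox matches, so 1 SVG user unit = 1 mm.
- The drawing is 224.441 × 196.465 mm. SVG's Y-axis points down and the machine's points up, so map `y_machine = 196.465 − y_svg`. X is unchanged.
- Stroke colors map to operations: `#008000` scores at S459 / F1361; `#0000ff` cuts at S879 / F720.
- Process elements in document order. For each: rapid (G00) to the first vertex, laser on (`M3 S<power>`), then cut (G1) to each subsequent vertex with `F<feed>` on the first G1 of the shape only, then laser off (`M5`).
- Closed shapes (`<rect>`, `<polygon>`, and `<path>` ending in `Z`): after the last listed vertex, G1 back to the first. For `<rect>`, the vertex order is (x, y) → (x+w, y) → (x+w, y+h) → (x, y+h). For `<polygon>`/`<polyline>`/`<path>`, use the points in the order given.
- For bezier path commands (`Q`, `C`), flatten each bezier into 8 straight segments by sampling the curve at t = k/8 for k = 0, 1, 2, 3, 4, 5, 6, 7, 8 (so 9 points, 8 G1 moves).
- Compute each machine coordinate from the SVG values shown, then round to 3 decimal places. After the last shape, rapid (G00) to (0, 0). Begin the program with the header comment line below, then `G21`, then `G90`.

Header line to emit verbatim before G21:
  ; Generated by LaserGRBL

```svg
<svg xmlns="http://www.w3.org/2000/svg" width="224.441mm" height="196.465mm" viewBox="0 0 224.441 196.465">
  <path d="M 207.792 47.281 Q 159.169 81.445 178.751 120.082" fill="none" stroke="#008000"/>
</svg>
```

; Generated by LaserGRBL
G21
G90
G00 X207.792 Y149.184
M3 S459
G1 X196.702 Y140.573 F1361
G1 X187.743 Y131.822
G1 X180.916 Y122.932
G1 X176.220 Y113.902
G1 X173.656 Y104.732
G1 X173.223 Y95.422
G1 X174.921 Y85.972
G1 X178.751 Y76.383
M5
G00 X0.000 Y0.000

viewBox `0 0 224.441 196.465` with mm width/height → 1 unit = 1 mm. Flip: y_m = 196.465 − y_svg.

**Shape 1** — `<path>` quadratic bezier, stroke `#008000` → score (S459, F1361). Control points (SVG): P0=(207.792,47.281), P1=(159.169,81.445), P2=(178.751,120.082); sampled at t=k/8. Machine vertices: (207.792,149.184) → (196.702,140.573) → (187.743,131.822) → (180.916,122.932) → (176.220,113.902) → (173.656,104.732) → (173.223,95.422) → (174.921,85.972) → (178.751,76.383). Open path.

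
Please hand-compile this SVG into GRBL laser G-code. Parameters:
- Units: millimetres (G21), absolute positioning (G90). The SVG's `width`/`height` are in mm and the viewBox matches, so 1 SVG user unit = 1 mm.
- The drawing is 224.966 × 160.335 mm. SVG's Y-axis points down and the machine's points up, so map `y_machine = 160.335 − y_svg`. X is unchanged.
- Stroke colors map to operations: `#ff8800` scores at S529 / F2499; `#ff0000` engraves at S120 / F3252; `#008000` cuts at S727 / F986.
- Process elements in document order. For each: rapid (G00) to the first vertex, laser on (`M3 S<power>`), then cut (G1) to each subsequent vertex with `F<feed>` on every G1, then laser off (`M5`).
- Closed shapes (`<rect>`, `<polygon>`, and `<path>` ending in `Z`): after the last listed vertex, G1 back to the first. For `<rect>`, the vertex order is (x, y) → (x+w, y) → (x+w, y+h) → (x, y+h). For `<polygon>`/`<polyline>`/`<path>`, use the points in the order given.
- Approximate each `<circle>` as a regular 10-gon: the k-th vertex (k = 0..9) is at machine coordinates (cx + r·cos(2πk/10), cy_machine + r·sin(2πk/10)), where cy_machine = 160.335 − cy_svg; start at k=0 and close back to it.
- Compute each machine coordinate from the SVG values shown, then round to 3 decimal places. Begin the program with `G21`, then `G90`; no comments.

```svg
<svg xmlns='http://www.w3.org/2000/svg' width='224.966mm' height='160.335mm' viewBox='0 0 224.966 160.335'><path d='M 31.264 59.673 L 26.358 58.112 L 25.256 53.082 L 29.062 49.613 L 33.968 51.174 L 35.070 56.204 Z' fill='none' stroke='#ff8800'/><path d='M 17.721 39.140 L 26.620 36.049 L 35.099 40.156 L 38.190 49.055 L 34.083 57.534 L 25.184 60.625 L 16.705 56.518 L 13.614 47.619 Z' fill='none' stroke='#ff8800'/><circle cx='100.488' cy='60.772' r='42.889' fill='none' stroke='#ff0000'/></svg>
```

G21
G90
G00 X31.264 Y100.662
M3 S529
G1 X26.358 Y102.223 F2499
G1 X25.256 Y107.253 F2499
G1 X29.062 Y110.722 F2499
G1 X33.968 Y109.161 F2499
G1 X35.070 Y104.131 F2499
G1 X31.264 Y100.662 F2499
M5
G00 X17.721 Y121.195
M3 S529
G1 X26.620 Y124.286 F2499
G1 X35.099 Y120.179 F2499
G1 X38.190 Y111.280 F2499
G1 X34.083 Y102.801 F2499
G1 X25.184 Y99.710 F2499
G1 X16.705 Y103.817 F2499
G1 X13.614 Y112.716 F2499
G1 X17.721 Y121.195 F2499
M5
G00 X143.377 Y99.563
M3 S120
G1 X135.186 Y124.773 F3252
G1 X113.741 Y140.353 F3252
G1 X87.235 Y140.353 F3252
G1 X65.790 Y124.773 F3252
G1 X57.599 Y99.563 F3252
G1 X65.790 Y74.353 F3252
G1 X87.235 Y58.773 F3252
G1 X113.741 Y58.773 F3252
G1 X135.186 Y74.353 F3252
G1 X143.377 Y99.563 F3252
M5

Since the viewBox matches the mm dimensions, user units are millimetres directly. The only transform is the Y-flip y_m = 160.335 − y_svg.

Shape 1 is a regular polygon drawn with `<path>`. Its stroke #ff8800 means score at S529, F2499. After flipping Y the toolpath is (31.264,100.662) → (26.358,102.223) → (25.256,107.253) → (29.062,110.722) → (33.968,109.161) → (35.070,104.131) → (31.264,100.662), returning to the start.

Shape 2 is a regular polygon drawn with `<path>`. Its stroke #ff8800 means score at S529, F2499. After flipping Y the toolpath is (17.721,121.195) → (26.620,124.286) → (35.099,120.179) → (38.190,111.280) → (34.083,102.801) → (25.184,99.710) → (16.705,103.817) → (13.614,112.716) → (17.721,121.195), returning to the start.

Shape 3 is a circle drawn with `<circle>`. Its stroke #ff0000 means engrave at S120, F3252. After flipping Y the toolpath is (143.377,99.563) → (135.186,124.773) → (113.741,140.353) → (87.235,140.353) → (65.790,124.773) → (57.599,99.563) → (65.790,74.353) → (87.235,58.773) → (113.741,58.773) → (135.186,74.353) → (143.377,99.563), returning to the start.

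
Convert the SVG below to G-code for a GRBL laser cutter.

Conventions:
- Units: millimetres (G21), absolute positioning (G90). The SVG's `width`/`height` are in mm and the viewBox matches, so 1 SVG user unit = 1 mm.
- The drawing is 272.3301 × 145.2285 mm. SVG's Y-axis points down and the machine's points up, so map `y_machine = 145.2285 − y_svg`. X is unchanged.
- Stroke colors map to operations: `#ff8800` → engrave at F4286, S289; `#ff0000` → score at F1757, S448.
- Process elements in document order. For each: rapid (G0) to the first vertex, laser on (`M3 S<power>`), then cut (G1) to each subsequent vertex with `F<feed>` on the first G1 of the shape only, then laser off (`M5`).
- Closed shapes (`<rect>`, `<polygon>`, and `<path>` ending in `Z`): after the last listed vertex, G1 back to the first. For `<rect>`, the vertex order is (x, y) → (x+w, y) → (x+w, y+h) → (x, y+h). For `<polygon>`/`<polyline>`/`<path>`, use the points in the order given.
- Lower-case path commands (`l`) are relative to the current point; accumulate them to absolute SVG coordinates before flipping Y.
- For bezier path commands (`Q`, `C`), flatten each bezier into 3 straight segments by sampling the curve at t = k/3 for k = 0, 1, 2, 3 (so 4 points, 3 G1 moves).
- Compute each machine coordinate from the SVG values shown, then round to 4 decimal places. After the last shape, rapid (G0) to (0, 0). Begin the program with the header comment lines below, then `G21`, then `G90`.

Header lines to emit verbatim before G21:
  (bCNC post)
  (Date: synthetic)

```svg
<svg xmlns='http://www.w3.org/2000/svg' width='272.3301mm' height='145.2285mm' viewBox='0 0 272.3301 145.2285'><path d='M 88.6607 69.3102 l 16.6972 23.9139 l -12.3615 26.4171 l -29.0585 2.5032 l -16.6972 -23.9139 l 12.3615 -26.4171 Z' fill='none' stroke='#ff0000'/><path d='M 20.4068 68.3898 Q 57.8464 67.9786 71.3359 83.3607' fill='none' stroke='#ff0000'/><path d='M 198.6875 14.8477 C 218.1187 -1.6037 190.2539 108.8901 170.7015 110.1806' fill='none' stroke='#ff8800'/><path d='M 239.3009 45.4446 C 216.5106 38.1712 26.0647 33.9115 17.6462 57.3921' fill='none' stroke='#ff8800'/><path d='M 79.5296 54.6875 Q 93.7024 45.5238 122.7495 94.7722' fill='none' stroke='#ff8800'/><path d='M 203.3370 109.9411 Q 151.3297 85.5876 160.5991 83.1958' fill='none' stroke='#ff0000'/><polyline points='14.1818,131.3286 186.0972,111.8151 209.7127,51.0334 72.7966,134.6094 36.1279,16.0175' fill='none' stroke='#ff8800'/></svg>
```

viewBox `0 0 272.3301 145.2285` with mm width/height → 1 unit = 1 mm. Flip: y_m = 145.2285 − y_svg.

**Shape 1** — `<path>` regular polygon, stroke `#ff0000` → score (S448, F1757). Machine vertices: (88.6607,75.9183) → (105.3579,52.0044) → (92.9964,25.5873) → (63.9379,23.0841) → (47.2407,46.9980) → (59.6022,73.4151) → (88.6607,75.9183). Closed: final G1 returns to the first vertex.

**Shape 2** — `<path>` quadratic bezier, stroke `#ff0000` → score (S448, F1757). Control points (SVG): P0=(20.4068,68.3898), P1=(57.8464,67.9786), P2=(71.3359,83.3607); sampled at t=k/3. Machine vertices: (20.4068,76.8387) → (42.7054,75.3580) → (59.6818,70.3677) → (71.3359,61.8678). Open path.

**Shape 3** — `<path>` cubic bezier, stroke `#ff8800` → engrave (S289, F4286). Control points (SVG): P0=(198.6875,14.8477), P1=(218.1187,-1.6037), P2=(190.2539,108.8901), P3=(170.7015,110.1806); sampled at t=k/3. Machine vertices: (198.6875,130.3808) → (204.4129,113.2634) → (190.9651,63.9933) → (170.7015,35.0479). Open path.

**Shape 4** — `<path>` cubic bezier, stroke `#ff8800` → engrave (S289, F4286). Control points (SVG): P0=(239.3009,45.4446), P1=(216.5106,38.1712), P2=(26.0647,33.9115), P3=(17.6462,57.3921); sampled at t=k/3. Machine vertices: (239.3009,99.7839) → (173.5766,105.1369) → (73.7893,102.9860) → (17.6462,87.8364). Open path.

**Shape 5** — `<path>` quadratic bezier, stroke `#ff8800` → engrave (S289, F4286). Control points (SVG): P0=(79.5296,54.6875), P1=(93.7024,45.5238), P2=(122.7495,94.7722); sampled at t=k/3. Machine vertices: (79.5296,90.5410) → (90.6308,90.1599) → (105.0375,76.7983) → (122.7495,50.4563). Open path.

**Shape 6** — `<path>` quadratic bezier, stroke `#ff0000` → score (S448, F1757). Control points (SVG): P0=(203.3370,109.9411), P1=(151.3297,85.5876), P2=(160.5991,83.1958); sampled at t=k/3. Machine vertices: (203.3370,35.2874) → (175.4740,49.0829) → (161.2280,57.9980) → (160.5991,62.0327). Open path.

**Shape 7** — `<polyline>` open polyline, stroke `#ff8800` → engrave (S289, F4286). Machine vertices: (14.1818,13.8999) → (186.0972,33.4134) → (209.7127,94.1951) → (72.7966,10.6191) → (36.1279,129.2110). Open path.

(bCNC post)
(Date: synthetic)
G21
G90
G0 X88.6607 Y75.9183
M3 S448
G1 X105.3579 Y52.0044 F1757
G1 X92.9964 Y25.5873
G1 X63.9379 Y23.0841
G1 X47.2407 Y46.9980
G1 X59.6022 Y73.4151
G1 X88.6607 Y75.9183
M5
G0 X20.4068 Y76.8387
M3 S448
G1 X42.7054 Y75.3580 F1757
G1 X59.6818 Y70.3677
G1 X71.3359 Y61.8678
M5
G0 X198.6875 Y130.3808
M3 S289
G1 X204.4129 Y113.2634 F4286
G1 X190.9651 Y63.9933
G1 X170.7015 Y35.0479
M5
G0 X239.3009 Y99.7839
M3 S289
G1 X173.5766 Y105.1369 F4286
G1 X73.7893 Y102.9860
G1 X17.6462 Y87.8364
M5
G0 X79.5296 Y90.5410
M3 S289
G1 X90.6308 Y90.1599 F4286
G1 X105.0375 Y76.7983
G1 X122.7495 Y50.4563
M5
G0 X203.3370 Y35.2874
M3 S448
G1 X175.4740 Y49.0829 F1757
G1 X161.2280 Y57.9980
G1 X160.5991 Y62.0327
M5
G0 X14.1818 Y13.8999
M3 S289
G1 X186.0972 Y33.4134 F4286
G1 X209.7127 Y94.1951
G1 X72.7966 Y10.6191
G1 X36.1279 Y129.2110
M5
G0 X0.0000 Y0.0000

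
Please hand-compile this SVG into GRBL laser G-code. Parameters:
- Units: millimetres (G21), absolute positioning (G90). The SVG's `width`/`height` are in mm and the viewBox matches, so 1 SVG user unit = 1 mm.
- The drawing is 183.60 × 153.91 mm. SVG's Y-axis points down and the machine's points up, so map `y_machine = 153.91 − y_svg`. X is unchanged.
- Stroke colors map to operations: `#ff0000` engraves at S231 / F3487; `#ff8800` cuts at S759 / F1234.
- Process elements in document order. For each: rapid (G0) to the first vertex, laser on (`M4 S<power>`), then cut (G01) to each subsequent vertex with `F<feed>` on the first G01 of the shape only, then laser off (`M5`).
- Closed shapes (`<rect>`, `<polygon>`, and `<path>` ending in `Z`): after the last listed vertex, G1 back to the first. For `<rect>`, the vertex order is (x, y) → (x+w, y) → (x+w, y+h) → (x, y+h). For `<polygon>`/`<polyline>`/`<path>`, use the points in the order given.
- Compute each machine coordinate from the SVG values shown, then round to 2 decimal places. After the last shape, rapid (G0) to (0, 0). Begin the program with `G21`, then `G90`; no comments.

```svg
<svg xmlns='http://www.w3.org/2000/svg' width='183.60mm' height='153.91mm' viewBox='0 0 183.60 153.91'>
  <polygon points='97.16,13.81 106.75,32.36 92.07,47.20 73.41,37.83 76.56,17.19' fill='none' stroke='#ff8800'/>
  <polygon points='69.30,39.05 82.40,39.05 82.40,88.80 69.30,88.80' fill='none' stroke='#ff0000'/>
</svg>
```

1 u = 1 mm; y_m = 153.91 − y.

[1] `<polygon>` regular polygon, #ff8800→cut S759 F1234: (97.16,140.10) → (106.75,121.55) → (92.07,106.71) → (73.41,116.08) → (76.56,136.72) → (97.16,140.10) (closed)

[2] `<polygon>` rectangle, #ff0000→engrave S231 F3487: (69.30,114.86) → (82.40,114.86) → (82.40,65.11) → (69.30,65.11) → (69.30,114.86) (closed)

G21
G90
G0 X97.16 Y140.10
M4 S759
G01 X106.75 Y121.55 F1234
G01 X92.07 Y106.71
G01 X73.41 Y116.08
G01 X76.56 Y136.72
G01 X97.16 Y140.10
M5
G0 X69.30 Y114.86
M4 S231
G01 X82.40 Y114.86 F3487
G01 X82.40 Y65.11
G01 X69.30 Y65.11
G01 X69.30 Y114.86
M5
G0 X0.00 Y0.00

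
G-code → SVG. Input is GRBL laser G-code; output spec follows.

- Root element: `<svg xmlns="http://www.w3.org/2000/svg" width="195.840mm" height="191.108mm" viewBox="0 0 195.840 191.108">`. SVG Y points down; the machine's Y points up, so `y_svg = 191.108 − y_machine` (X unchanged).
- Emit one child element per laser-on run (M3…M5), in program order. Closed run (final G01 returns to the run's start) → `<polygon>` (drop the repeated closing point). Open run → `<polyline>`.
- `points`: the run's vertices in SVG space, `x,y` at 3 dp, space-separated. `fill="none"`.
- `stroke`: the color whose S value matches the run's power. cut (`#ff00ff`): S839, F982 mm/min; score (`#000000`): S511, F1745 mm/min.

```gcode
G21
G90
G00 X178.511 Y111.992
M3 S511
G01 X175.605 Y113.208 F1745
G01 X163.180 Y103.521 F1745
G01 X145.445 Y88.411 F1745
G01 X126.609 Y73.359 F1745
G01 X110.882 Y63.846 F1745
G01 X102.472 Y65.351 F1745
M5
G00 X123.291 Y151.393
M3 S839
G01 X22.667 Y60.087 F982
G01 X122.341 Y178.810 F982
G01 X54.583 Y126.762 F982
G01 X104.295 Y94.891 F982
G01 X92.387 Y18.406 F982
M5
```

<svg xmlns="http://www.w3.org/2000/svg" width="195.840mm" height="191.108mm" viewBox="0 0 195.840 191.108">
  <polyline points="178.511,79.116 175.605,77.900 163.180,87.587 145.445,102.697 126.609,117.749 110.882,127.262 102.472,125.757" fill="none" stroke="#000000"/>
  <polyline points="123.291,39.715 22.667,131.021 122.341,12.298 54.583,64.346 104.295,96.217 92.387,172.702" fill="none" stroke="#ff00ff"/>
</svg>

y_svg = 191.108 − y_m.

[1] S511→`#000000` (score); open run; points: 178.511,79.116 175.605,77.900 163.180,87.587 145.445,102.697 126.609,117.749 110.882,127.262 102.472,125.757

[2] S839→`#ff00ff` (cut); open run; points: 123.291,39.715 22.667,131.021 122.341,12.298 54.583,64.346 104.295,96.217 92.387,172.702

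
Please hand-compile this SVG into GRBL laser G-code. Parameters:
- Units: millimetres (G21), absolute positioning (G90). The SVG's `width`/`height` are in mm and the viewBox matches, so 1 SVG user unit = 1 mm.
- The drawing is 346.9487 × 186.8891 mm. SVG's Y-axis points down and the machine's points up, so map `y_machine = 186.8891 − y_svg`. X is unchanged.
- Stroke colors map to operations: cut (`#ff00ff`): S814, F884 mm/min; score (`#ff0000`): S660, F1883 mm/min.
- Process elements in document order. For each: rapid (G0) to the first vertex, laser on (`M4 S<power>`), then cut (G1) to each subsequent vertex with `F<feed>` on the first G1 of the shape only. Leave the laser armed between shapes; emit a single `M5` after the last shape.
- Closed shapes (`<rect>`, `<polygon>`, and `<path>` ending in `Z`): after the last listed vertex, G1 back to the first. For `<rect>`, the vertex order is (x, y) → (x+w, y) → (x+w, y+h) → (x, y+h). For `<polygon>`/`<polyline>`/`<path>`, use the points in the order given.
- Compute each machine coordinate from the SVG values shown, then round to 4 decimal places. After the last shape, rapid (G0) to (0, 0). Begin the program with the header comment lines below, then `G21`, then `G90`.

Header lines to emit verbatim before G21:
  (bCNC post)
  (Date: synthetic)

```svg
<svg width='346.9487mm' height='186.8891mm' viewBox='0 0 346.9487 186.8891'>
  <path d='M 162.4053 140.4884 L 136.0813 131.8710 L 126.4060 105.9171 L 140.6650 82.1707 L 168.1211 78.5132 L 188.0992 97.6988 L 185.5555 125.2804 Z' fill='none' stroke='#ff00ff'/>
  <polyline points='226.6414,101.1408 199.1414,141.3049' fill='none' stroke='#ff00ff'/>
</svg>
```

(bCNC post)
(Date: synthetic)
G21
G90
G0 X162.4053 Y46.4007
M4 S814
G1 X136.0813 Y55.0181 F884
G1 X126.4060 Y80.9720
G1 X140.6650 Y104.7184
G1 X168.1211 Y108.3759
G1 X188.0992 Y89.1903
G1 X185.5555 Y61.6087
G1 X162.4053 Y46.4007
G0 X226.6414 Y85.7483
M4 S814
G1 X199.1414 Y45.5842 F884
M5
G0 X0.0000 Y0.0000

viewBox `0 0 346.9487 186.8891` with mm width/height → 1 unit = 1 mm. Flip: y_m = 186.8891 − y_svg.

**Shape 1** — `<path>` regular polygon, stroke `#ff00ff` → cut (S814, F884). Machine vertices: (162.4053,46.4007) → (136.0813,55.0181) → (126.4060,80.9720) → (140.6650,104.7184) → (168.1211,108.3759) → (188.0992,89.1903) → (185.5555,61.6087) → (162.4053,46.4007). Closed: final G1 returns to the first vertex.

**Shape 2** — `<polyline>` line segment, stroke `#ff00ff` → cut (S814, F884). Machine vertices: (226.6414,85.7483) → (199.1414,45.5842). Open path.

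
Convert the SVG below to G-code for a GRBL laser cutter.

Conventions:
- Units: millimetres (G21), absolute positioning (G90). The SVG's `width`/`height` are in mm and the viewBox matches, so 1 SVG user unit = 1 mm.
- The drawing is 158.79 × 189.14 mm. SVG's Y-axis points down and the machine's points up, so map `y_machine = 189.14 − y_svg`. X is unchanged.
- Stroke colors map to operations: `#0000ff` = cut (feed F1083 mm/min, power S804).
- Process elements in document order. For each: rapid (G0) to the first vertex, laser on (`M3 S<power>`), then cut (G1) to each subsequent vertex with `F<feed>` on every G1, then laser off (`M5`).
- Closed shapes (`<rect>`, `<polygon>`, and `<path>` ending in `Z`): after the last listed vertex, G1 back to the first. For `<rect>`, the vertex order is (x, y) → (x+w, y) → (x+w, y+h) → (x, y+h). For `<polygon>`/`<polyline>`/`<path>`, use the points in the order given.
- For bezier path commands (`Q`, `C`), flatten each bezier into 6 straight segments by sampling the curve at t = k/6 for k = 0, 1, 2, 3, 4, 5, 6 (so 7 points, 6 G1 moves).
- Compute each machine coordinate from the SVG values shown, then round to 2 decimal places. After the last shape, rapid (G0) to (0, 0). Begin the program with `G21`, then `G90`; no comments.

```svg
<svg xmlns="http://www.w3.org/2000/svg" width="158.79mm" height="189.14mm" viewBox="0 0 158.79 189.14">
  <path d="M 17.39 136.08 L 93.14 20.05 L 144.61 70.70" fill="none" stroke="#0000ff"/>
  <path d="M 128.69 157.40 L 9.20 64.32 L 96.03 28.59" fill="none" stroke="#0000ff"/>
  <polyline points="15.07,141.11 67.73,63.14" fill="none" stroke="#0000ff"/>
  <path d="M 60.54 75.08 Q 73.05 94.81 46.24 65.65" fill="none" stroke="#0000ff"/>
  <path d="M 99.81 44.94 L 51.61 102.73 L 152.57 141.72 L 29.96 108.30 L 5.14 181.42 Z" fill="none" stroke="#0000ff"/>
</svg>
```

1 u = 1 mm; y_m = 189.14 − y.

[1] `<path>` open polyline, #0000ff→cut S804 F1083: (17.39,53.06) → (93.14,169.09) → (144.61,118.44)

[2] `<path>` open polyline, #0000ff→cut S804 F1083: (128.69,31.74) → (9.20,124.82) → (96.03,160.55)

[3] `<polyline>` line segment, #0000ff→cut S804 F1083: (15.07,48.03) → (67.73,126.00)

[4] `<path>` quadratic bezier, #0000ff→cut S804 F1083: (60.54,114.06) → (63.62,108.84) → (64.51,106.34) → (63.22,106.55) → (59.74,109.48) → (54.08,115.13) → (46.24,123.49)

[5] `<path>` closed polygon, #0000ff→cut S804 F1083: (99.81,144.20) → (51.61,86.41) → (152.57,47.42) → (29.96,80.84) → (5.14,7.72) → (99.81,144.20) (closed)

G21
G90
G0 X17.39 Y53.06
M3 S804
G1 X93.14 Y169.09 F1083
G1 X144.61 Y118.44 F1083
M5
G0 X128.69 Y31.74
M3 S804
G1 X9.20 Y124.82 F1083
G1 X96.03 Y160.55 F1083
M5
G0 X15.07 Y48.03
M3 S804
G1 X67.73 Y126.00 F1083
M5
G0 X60.54 Y114.06
M3 S804
G1 X63.62 Y108.84 F1083
G1 X64.51 Y106.34 F1083
G1 X63.22 Y106.55 F1083
G1 X59.74 Y109.48 F1083
G1 X54.08 Y115.13 F1083
G1 X46.24 Y123.49 F1083
M5
G0 X99.81 Y144.20
M3 S804
G1 X51.61 Y86.41 F1083
G1 X152.57 Y47.42 F1083
G1 X29.96 Y80.84 F1083
G1 X5.14 Y7.72 F1083
G1 X99.81 Y144.20 F1083
M5
G0 X0.00 Y0.00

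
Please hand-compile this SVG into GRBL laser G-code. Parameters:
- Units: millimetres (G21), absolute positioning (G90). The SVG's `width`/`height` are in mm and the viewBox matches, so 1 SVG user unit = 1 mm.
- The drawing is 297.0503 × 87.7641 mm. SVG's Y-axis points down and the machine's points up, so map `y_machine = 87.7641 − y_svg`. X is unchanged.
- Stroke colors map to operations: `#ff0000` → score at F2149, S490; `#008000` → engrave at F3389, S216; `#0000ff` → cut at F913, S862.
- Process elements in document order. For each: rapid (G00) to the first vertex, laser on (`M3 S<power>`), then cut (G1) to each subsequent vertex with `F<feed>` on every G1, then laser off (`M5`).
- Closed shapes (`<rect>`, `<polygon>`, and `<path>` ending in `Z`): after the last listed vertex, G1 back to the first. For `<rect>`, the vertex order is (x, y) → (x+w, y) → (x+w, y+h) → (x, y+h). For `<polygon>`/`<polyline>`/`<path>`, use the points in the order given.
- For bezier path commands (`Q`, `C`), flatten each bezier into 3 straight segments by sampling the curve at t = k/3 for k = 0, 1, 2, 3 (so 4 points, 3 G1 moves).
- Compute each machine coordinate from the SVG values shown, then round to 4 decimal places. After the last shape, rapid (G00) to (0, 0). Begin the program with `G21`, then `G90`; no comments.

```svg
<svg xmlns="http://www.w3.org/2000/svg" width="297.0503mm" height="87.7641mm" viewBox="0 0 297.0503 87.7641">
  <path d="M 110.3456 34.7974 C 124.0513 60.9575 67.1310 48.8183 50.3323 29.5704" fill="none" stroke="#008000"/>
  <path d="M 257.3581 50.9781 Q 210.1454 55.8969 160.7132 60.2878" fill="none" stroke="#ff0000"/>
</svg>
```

G21
G90
G00 X110.3456 Y52.9667
M3 S216
G1 X104.6111 Y38.4178 F3389
G1 X76.4031 Y42.4706 F3389
G1 X50.3323 Y58.1937 F3389
M5
G00 X257.3581 Y36.7860
M3 S490
G1 X225.6364 Y33.5655 F2149
G1 X193.4214 Y30.4622 F2149
G1 X160.7132 Y27.4763 F2149
M5
G00 X0.0000 Y0.0000

Since the viewBox matches the mm dimensions, user units are millimetres directly. The only transform is the Y-flip y_m = 87.7641 − y_svg.

Shape 1 is a cubic bezier drawn with `<path>`. Its stroke #008000 means engrave at S216, F3389. After flipping Y the toolpath is (110.3456,52.9667) → (104.6111,38.4178) → (76.4031,42.4706) → (50.3323,58.1937).

Shape 2 is a quadratic bezier drawn with `<path>`. Its stroke #ff0000 means score at S490, F2149. After flipping Y the toolpath is (257.3581,36.7860) → (225.6364,33.5655) → (193.4214,30.4622) → (160.7132,27.4763).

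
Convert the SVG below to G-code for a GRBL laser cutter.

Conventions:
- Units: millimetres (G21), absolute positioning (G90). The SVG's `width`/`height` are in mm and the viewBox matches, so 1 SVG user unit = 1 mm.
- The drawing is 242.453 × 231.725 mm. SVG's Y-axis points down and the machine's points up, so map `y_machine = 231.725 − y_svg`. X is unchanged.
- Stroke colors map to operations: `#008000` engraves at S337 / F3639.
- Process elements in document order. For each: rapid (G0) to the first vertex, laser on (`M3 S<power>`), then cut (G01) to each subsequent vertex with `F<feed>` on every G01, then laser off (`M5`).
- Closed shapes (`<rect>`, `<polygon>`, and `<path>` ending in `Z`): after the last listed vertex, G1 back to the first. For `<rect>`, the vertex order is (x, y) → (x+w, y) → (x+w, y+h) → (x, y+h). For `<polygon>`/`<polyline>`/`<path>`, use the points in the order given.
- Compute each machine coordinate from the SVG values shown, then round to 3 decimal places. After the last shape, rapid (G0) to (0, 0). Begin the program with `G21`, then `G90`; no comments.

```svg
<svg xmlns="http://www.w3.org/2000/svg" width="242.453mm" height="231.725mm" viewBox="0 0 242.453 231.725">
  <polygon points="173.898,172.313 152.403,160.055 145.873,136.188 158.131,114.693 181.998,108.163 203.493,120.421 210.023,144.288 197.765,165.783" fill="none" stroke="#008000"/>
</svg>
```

G21
G90
G0 X173.898 Y59.412
M3 S337
G01 X152.403 Y71.670 F3639
G01 X145.873 Y95.537 F3639
G01 X158.131 Y117.032 F3639
G01 X181.998 Y123.562 F3639
G01 X203.493 Y111.304 F3639
G01 X210.023 Y87.437 F3639
G01 X197.765 Y65.942 F3639
G01 X173.898 Y59.412 F3639
M5
G0 X0.000 Y0.000

1 u = 1 mm; y_m = 231.725 − y.

[1] `<polygon>` regular polygon, #008000→engrave S337 F3639: (173.898,59.412) → (152.403,71.670) → (145.873,95.537) → (158.131,117.032) → (181.998,123.562) → (203.493,111.304) → (210.023,87.437) → (197.765,65.942) → (173.898,59.412) (closed)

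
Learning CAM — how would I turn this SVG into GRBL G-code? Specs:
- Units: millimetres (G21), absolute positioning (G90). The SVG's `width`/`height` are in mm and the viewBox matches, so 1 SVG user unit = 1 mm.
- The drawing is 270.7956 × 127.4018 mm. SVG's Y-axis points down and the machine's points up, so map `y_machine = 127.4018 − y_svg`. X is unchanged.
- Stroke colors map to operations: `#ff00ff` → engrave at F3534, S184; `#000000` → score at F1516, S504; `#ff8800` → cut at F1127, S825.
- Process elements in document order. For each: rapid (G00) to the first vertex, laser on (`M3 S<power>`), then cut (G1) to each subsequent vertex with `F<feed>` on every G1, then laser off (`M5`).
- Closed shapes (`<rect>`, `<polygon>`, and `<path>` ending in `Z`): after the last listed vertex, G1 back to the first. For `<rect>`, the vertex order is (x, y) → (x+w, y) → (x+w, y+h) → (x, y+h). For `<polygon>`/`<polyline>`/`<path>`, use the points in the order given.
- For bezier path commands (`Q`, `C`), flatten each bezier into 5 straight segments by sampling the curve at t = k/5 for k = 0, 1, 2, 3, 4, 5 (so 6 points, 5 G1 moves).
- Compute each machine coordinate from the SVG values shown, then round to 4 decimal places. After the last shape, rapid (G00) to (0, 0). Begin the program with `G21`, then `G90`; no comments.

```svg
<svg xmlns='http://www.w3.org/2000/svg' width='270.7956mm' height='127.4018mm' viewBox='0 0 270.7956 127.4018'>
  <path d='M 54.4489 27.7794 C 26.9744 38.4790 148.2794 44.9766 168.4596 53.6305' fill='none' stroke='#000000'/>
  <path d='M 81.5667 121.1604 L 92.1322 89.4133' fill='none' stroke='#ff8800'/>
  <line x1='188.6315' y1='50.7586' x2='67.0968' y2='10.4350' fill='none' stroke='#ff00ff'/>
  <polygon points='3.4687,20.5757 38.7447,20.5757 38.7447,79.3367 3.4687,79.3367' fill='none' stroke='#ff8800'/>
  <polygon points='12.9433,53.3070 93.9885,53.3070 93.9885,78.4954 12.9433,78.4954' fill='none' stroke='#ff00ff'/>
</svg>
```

G21
G90
G00 X54.4489 Y99.6224
M3 S504
G1 X53.8185 Y93.6560 F1516
G1 X76.8998 Y88.3929 F1516
G1 X111.6973 Y83.5279 F1516
G1 X146.2157 Y78.7558 F1516
G1 X168.4596 Y73.7713 F1516
M5
G00 X81.5667 Y6.2414
M3 S825
G1 X92.1322 Y37.9885 F1127
M5
G00 X188.6315 Y76.6432
M3 S184
G1 X67.0968 Y116.9668 F3534
M5
G00 X3.4687 Y106.8261
M3 S825
G1 X38.7447 Y106.8261 F1127
G1 X38.7447 Y48.0651 F1127
G1 X3.4687 Y48.0651 F1127
G1 X3.4687 Y106.8261 F1127
M5
G00 X12.9433 Y74.0948
M3 S184
G1 X93.9885 Y74.0948 F3534
G1 X93.9885 Y48.9064 F3534
G1 X12.9433 Y48.9064 F3534
G1 X12.9433 Y74.0948 F3534
M5
G00 X0.0000 Y0.0000

Since the viewBox matches the mm dimensions, user units are millimetres directly. The only transform is the Y-flip y_m = 127.4018 − y_svg.

Shape 1 is a cubic bezier drawn with `<path>`. Its stroke #000000 means score at S504, F1516. After flipping Y the toolpath is (54.4489,99.6224) → (53.8185,93.6560) → (76.8998,88.3929) → (111.6973,83.5279) → (146.2157,78.7558) → (168.4596,73.7713).

Shape 2 is a line segment drawn with `<path>`. Its stroke #ff8800 means cut at S825, F1127. After flipping Y the toolpath is (81.5667,6.2414) → (92.1322,37.9885).

Shape 3 is a line segment drawn with `<line>`. Its stroke #ff00ff means engrave at S184, F3534. After flipping Y the toolpath is (188.6315,76.6432) → (67.0968,116.9668).

Shape 4 is a rectangle drawn with `<polygon>`. Its stroke #ff8800 means cut at S825, F1127. After flipping Y the toolpath is (3.4687,106.8261) → (38.7447,106.8261) → (38.7447,48.0651) → (3.4687,48.0651) → (3.4687,106.8261), returning to the start.

Shape 5 is a rectangle drawn with `<polygon>`. Its stroke #ff00ff means engrave at S184, F3534. After flipping Y the toolpath is (12.9433,74.0948) → (93.9885,74.0948) → (93.9885,48.9064) → (12.9433,48.9064) → (12.9433,74.0948), returning to the start.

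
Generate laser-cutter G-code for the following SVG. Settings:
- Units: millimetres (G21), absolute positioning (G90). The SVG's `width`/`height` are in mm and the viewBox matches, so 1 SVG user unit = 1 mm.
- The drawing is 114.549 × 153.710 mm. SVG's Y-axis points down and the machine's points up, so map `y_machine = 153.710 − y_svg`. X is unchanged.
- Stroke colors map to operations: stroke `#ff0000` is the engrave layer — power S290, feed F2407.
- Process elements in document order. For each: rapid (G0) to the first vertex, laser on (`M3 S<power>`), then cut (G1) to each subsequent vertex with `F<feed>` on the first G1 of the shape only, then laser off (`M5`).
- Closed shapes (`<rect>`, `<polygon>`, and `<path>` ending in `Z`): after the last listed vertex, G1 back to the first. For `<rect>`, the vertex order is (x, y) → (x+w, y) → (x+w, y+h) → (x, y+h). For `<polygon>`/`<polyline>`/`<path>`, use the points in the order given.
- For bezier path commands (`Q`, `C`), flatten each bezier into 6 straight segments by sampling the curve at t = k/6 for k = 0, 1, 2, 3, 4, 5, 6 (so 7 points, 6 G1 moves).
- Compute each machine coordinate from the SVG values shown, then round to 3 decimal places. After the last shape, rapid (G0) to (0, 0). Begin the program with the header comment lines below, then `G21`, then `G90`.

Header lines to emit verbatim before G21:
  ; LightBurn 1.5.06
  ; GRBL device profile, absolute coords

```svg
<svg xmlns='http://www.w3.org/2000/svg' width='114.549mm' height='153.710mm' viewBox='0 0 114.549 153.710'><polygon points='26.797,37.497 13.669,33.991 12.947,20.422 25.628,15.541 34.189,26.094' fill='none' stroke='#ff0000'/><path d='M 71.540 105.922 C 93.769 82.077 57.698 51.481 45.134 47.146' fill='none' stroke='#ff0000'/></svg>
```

; LightBurn 1.5.06
; GRBL device profile, absolute coords
G21
G90
G0 X26.797 Y116.213
M3 S290
G1 X13.669 Y119.719 F2407
G1 X12.947 Y133.288
G1 X25.628 Y138.169
G1 X34.189 Y127.616
G1 X26.797 Y116.213
M5
G0 X71.540 Y47.788
M3 S290
G1 X78.175 Y60.120 F2407
G1 X77.366 Y72.661
G1 X71.384 Y84.492
G1 X62.504 Y94.698
G1 X52.996 Y102.361
G1 X45.134 Y106.564
M5
G0 X0.000 Y0.000

1 u = 1 mm; y_m = 153.710 − y.

[1] `<polygon>` regular polygon, #ff0000→engrave S290 F2407: (26.797,116.213) → (13.669,119.719) → (12.947,133.288) → (25.628,138.169) → (34.189,127.616) → (26.797,116.213) (closed)

[2] `<path>` cubic bezier, #ff0000→engrave S290 F2407: (71.540,47.788) → (78.175,60.120) → (77.366,72.661) → (71.384,84.492) → (62.504,94.698) → (52.996,102.361) → (45.134,106.564)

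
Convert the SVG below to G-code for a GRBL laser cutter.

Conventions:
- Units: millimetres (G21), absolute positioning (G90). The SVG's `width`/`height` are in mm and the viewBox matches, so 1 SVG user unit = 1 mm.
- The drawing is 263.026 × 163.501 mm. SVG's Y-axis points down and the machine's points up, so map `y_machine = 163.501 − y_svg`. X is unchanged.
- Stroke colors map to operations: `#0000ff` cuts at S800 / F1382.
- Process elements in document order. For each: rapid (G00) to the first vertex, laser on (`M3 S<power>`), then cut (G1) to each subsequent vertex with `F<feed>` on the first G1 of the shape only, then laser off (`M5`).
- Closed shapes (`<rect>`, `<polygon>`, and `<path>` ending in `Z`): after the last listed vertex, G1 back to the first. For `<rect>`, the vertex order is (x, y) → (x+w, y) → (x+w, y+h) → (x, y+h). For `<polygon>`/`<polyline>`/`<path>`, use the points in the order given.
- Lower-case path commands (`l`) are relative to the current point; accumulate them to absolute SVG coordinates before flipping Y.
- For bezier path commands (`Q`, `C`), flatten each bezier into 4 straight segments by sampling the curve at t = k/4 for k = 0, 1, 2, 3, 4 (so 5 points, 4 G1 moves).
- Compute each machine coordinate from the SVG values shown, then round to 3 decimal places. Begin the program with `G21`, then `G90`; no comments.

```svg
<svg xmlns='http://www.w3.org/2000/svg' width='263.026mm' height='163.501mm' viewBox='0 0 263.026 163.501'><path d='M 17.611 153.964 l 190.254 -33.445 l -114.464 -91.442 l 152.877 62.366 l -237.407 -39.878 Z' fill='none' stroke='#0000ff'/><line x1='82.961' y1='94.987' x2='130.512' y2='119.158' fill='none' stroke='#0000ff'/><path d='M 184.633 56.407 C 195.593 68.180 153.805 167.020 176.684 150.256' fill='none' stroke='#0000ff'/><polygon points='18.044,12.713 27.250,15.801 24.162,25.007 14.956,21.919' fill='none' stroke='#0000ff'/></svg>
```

viewBox `0 0 263.026 163.501` with mm width/height → 1 unit = 1 mm. Flip: y_m = 163.501 − y_svg.

**Shape 1** — `<path>` closed polygon, stroke `#0000ff` → cut (S800, F1382). Machine vertices: (17.611,9.537) → (207.865,42.982) → (93.401,134.424) → (246.278,72.058) → (8.871,111.936) → (17.611,9.537). Closed: final G1 returns to the first vertex.

**Shape 2** — `<line>` line segment, stroke `#0000ff` → cut (S800, F1382). Machine vertices: (82.961,68.514) → (130.512,44.343). Open path.

**Shape 3** — `<path>` cubic bezier, stroke `#0000ff` → cut (S800, F1382). Control points (SVG): P0=(184.633,56.407), P1=(195.593,68.180), P2=(153.805,167.020), P3=(176.684,150.256); sampled at t=k/4. Machine vertices: (184.633,107.094) → (184.797,85.106) → (176.189,49.468) → (169.815,19.181) → (176.684,13.245). Open path.

**Shape 4** — `<polygon>` regular polygon, stroke `#0000ff` → cut (S800, F1382). Machine vertices: (18.044,150.788) → (27.250,147.700) → (24.162,138.494) → (14.956,141.582) → (18.044,150.788). Closed: final G1 returns to the first vertex.

G21
G90
G00 X17.611 Y9.537
M3 S800
G1 X207.865 Y42.982 F1382
G1 X93.401 Y134.424
G1 X246.278 Y72.058
G1 X8.871 Y111.936
G1 X17.611 Y9.537
M5
G00 X82.961 Y68.514
M3 S800
G1 X130.512 Y44.343 F1382
M5
G00 X184.633 Y107.094
M3 S800
G1 X184.797 Y85.106 F1382
G1 X176.189 Y49.468
G1 X169.815 Y19.181
G1 X176.684 Y13.245
M5
G00 X18.044 Y150.788
M3 S800
G1 X27.250 Y147.700 F1382
G1 X24.162 Y138.494
G1 X14.956 Y141.582
G1 X18.044 Y150.788
M5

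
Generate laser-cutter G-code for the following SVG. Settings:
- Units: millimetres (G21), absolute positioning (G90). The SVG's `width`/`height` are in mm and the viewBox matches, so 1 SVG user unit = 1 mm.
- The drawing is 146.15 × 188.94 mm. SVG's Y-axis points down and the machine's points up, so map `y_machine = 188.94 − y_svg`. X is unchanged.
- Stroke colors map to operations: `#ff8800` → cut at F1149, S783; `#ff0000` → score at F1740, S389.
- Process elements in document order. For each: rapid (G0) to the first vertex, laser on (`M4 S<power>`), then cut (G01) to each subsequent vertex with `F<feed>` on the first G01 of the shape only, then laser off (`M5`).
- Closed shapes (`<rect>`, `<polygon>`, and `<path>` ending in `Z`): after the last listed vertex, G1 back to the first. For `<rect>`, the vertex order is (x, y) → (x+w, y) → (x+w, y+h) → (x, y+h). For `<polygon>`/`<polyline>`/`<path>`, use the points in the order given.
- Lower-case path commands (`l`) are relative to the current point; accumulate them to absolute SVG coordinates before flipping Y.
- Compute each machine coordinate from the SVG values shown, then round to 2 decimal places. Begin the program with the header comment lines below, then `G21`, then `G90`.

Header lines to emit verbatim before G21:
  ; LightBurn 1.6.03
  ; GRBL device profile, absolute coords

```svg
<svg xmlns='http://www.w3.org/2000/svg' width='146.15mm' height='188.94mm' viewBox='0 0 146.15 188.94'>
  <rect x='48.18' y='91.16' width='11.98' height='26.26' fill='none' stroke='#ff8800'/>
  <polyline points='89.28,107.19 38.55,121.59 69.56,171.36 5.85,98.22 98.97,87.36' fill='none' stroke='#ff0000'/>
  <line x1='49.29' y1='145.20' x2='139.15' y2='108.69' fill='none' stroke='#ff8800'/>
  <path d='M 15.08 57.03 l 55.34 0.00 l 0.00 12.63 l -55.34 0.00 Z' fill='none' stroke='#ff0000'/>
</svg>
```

viewBox `0 0 146.15 188.94` with mm width/height → 1 unit = 1 mm. Flip: y_m = 188.94 − y_svg.

**Shape 1** — `<rect>` rectangle, stroke `#ff8800` → cut (S783, F1149). Machine vertices: (48.18,97.78) → (60.16,97.78) → (60.16,71.52) → (48.18,71.52) → (48.18,97.78). Closed: final G1 returns to the first vertex.

**Shape 2** — `<polyline>` open polyline, stroke `#ff0000` → score (S389, F1740). Machine vertices: (89.28,81.75) → (38.55,67.35) → (69.56,17.58) → (5.85,90.72) → (98.97,101.58). Open path.

**Shape 3** — `<line>` line segment, stroke `#ff8800` → cut (S783, F1149). Machine vertices: (49.29,43.74) → (139.15,80.25). Open path.

**Shape 4** — `<path>` rectangle, stroke `#ff0000` → score (S389, F1740). Machine vertices: (15.08,131.91) → (70.42,131.91) → (70.42,119.28) → (15.08,119.28) → (15.08,131.91). Closed: final G1 returns to the first vertex.

; LightBurn 1.6.03
; GRBL device profile, absolute coords
G21
G90
G0 X48.18 Y97.78
M4 S783
G01 X60.16 Y97.78 F1149
G01 X60.16 Y71.52
G01 X48.18 Y71.52
G01 X48.18 Y97.78
M5
G0 X89.28 Y81.75
M4 S389
G01 X38.55 Y67.35 F1740
G01 X69.56 Y17.58
G01 X5.85 Y90.72
G01 X98.97 Y101.58
M5
G0 X49.29 Y43.74
M4 S783
G01 X139.15 Y80.25 F1149
M5
G0 X15.08 Y131.91
M4 S389
G01 X70.42 Y131.91 F1740
G01 X70.42 Y119.28
G01 X15.08 Y119.28
G01 X15.08 Y131.91
M5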